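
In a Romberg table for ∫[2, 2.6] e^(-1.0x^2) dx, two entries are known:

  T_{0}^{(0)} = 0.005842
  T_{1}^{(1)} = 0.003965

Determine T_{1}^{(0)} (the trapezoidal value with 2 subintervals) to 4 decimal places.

0.0044

From T_{1}^{(1)} = (4·T_{1}^{(0)} − T_{0}^{(0)})/3, solve for T_{1}^{(0)}:
4·T_{1}^{(0)} = 3·0.003965 + 0.005842 = 0.017737
T_{1}^{(0)} = 0.004434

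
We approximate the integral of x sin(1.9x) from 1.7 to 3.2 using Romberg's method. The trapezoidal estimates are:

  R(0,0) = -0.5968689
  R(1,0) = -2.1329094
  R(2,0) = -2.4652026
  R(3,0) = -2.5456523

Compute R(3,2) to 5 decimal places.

Richardson extrapolation on the trapezoidal column (denominator 4−1=3):
R(2,1) = -2.4652026 + (-2.4652026 − (-2.1329094))/3 = -2.5759670
R(3,1) = -2.5456523 + (-2.5456523 − (-2.4652026))/3 = -2.5724689
R(3,2) = (16·(-2.5724689) − (-2.5759670)) / 15 = -2.5722357

-2.57224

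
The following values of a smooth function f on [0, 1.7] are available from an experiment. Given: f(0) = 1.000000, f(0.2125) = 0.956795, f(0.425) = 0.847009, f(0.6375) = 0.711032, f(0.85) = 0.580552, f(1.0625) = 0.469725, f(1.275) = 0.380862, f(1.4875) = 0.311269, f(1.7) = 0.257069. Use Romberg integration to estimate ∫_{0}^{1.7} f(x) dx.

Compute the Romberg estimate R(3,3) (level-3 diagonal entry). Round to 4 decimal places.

1.0391

R(0,0) (trapezoid, 1 panel, h=1.7000): 1.068509
R(1,0) (trapezoid, 2 panels, h=0.8500): 1.027724
R(2,0) (trapezoid, 4 panels, h=0.4250): 1.035707
R(3,0) (trapezoid, 8 panels, h=0.2125): 1.038228
R(1,1) = 1.027724 + (1.027724 − 1.068509)/3 = 1.014129
R(2,1) = 1.035707 + (1.035707 − 1.027724)/3 = 1.038368
R(3,1) = 1.038228 + (1.038228 − 1.035707)/3 = 1.039068
R(2,2) = 1.038368 + (1.038368 − 1.014129)/15 = 1.039984
R(3,2) = 1.039068 + (1.039068 − 1.038368)/15 = 1.039115
R(3,3) = 1.039115 + (1.039115 − 1.039984)/63 = 1.039101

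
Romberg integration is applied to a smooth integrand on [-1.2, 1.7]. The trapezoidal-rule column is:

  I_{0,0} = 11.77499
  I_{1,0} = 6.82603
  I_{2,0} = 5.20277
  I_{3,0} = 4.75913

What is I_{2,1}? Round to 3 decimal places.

Richardson extrapolation on the trapezoidal column (denominator 4−1=3):
I_{2,1} = 5.20277 + (5.20277 − 6.82603)/3 = 4.66168

4.662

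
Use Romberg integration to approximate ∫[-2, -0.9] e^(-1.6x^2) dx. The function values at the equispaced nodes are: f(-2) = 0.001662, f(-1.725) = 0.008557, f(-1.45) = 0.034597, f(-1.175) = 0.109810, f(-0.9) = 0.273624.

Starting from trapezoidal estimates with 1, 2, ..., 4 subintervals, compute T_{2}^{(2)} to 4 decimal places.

0.0749

T_{0}^{(0)} (trapezoid, 1 panel, h=1.1000): 0.151407
T_{1}^{(0)} (trapezoid, 2 panels, h=0.5500): 0.094732
T_{2}^{(0)} (trapezoid, 4 panels, h=0.2750): 0.079917
T_{1}^{(1)} = 0.094732 + (0.094732 − 0.151407)/3 = 0.075840
T_{2}^{(1)} = 0.079917 + (0.079917 − 0.094732)/3 = 0.074979
T_{2}^{(2)} = 0.074979 + (0.074979 − 0.075840)/15 = 0.074922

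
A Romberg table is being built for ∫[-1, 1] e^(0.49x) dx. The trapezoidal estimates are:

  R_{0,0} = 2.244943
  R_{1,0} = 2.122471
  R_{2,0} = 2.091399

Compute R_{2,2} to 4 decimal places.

Richardson extrapolation on the trapezoidal column (denominator 4−1=3):
R_{1,1} = 2.122471 + (2.122471 − 2.244943)/3 = 2.081647
R_{2,1} = (4·2.091399 − 2.122471) / 3 = 2.081042
R_{2,2} = (16·2.081042 − 2.081647) / 15 = 2.081002

2.0810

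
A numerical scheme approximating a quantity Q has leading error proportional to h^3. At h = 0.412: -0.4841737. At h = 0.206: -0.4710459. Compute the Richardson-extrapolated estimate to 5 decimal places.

-0.46917

Extrapolated value = (8·A(h/2) − A(h)) / (8 − 1)
= (8·(-0.4710459) − (-0.4841737)) / 7
= -3.2841935 / 7 = -0.4691705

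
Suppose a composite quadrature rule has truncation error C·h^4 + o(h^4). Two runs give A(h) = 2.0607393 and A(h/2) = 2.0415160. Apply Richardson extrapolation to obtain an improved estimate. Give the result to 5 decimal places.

Extrapolated value = (16·A(h/2) − A(h)) / (16 − 1)
= (16·2.0415160 − 2.0607393) / 15
= 30.6035167 / 15 = 2.0402344

2.04023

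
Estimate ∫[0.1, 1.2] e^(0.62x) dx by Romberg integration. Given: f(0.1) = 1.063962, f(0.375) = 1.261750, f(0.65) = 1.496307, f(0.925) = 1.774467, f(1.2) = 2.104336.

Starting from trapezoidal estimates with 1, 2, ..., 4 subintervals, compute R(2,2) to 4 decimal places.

1.6780

R(0,0) (trapezoid, 1 panel, h=1.1000): 1.742564
R(1,0) (trapezoid, 2 panels, h=0.5500): 1.694251
R(2,0) (trapezoid, 4 panels, h=0.2750): 1.682085
R(1,1) = 1.694251 + (1.694251 − 1.742564)/3 = 1.678147
R(2,1) = 1.682085 + (1.682085 − 1.694251)/3 = 1.678030
R(2,2) = 1.678030 + (1.678030 − 1.678147)/15 = 1.678022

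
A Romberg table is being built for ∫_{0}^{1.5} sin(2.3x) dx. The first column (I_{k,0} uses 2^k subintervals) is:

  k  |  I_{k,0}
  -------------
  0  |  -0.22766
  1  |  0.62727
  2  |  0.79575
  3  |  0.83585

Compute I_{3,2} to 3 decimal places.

0.849

Richardson extrapolation on the trapezoidal column (denominator 4−1=3):
I_{2,1} = 0.79575 + (0.79575 − 0.62727)/3 = 0.85191
I_{3,1} = 0.83585 + (0.83585 − 0.79575)/3 = 0.84922
I_{3,2} = 0.84922 + (0.84922 − 0.85191)/15 = 0.84904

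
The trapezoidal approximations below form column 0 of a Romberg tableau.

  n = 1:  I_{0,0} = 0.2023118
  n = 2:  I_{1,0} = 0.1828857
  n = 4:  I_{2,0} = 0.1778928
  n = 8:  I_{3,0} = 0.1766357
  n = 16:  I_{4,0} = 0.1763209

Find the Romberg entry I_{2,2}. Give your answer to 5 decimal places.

I_{1,1} = (4·0.1828857 − 0.2023118) / 3 = 0.1764103
I_{2,1} = 0.1778928 + (0.1778928 − 0.1828857)/3 = 0.1762285
I_{2,2} = (16·0.1762285 − 0.1764103) / 15 = 0.1762164

0.17622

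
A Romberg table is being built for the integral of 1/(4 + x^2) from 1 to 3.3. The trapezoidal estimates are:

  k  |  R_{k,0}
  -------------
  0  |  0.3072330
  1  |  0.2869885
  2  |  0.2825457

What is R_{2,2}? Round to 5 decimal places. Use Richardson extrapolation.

0.28112

Richardson extrapolation on the trapezoidal column (denominator 4−1=3):
R_{1,1} = (4·0.2869885 − 0.3072330) / 3 = 0.2802403
R_{2,1} = (4·0.2825457 − 0.2869885) / 3 = 0.2810648
R_{2,2} = 0.2810648 + (0.2810648 − 0.2802403)/15 = 0.2811198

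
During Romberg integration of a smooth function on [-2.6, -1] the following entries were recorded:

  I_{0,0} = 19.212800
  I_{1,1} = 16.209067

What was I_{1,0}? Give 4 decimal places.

From I_{1,1} = (4·I_{1,0} − I_{0,0})/3, solve for I_{1,0}:
4·I_{1,0} = 3·16.209067 + 19.212800 = 67.840001
I_{1,0} = 16.960000

16.9600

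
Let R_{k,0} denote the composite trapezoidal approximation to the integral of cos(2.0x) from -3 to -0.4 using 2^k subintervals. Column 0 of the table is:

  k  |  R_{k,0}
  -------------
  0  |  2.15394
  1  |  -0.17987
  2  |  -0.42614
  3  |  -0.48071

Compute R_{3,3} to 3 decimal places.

R_{1,1} = -0.17987 + (-0.17987 − 2.15394)/3 = -0.95781
R_{2,1} = (4·(-0.42614) − (-0.17987)) / 3 = -0.50823
R_{3,1} = (4·(-0.48071) − (-0.42614)) / 3 = -0.49890
R_{2,2} = (16·(-0.50823) − (-0.95781)) / 15 = -0.47826
R_{3,2} = -0.49890 + (-0.49890 − (-0.50823))/15 = -0.49828
R_{3,3} = (64·(-0.49828) − (-0.47826)) / 63 = -0.49860
(Column j=1 coincides with Simpson's rule on the same nodes.)

-0.499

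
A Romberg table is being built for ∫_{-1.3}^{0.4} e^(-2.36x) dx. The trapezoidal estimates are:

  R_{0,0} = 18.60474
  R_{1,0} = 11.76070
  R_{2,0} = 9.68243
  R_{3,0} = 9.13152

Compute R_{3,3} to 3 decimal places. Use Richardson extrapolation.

8.945

R_{1,1} = 11.76070 + (11.76070 − 18.60474)/3 = 9.47935
R_{2,1} = 9.68243 + (9.68243 − 11.76070)/3 = 8.98967
R_{3,1} = 9.13152 + (9.13152 − 9.68243)/3 = 8.94788
R_{2,2} = 8.98967 + (8.98967 − 9.47935)/15 = 8.95702
R_{3,2} = 8.94788 + (8.94788 − 8.98967)/15 = 8.94509
R_{3,3} = (64·8.94509 − 8.95702) / 63 = 8.94490
(Column j=1 coincides with Simpson's rule on the same nodes.)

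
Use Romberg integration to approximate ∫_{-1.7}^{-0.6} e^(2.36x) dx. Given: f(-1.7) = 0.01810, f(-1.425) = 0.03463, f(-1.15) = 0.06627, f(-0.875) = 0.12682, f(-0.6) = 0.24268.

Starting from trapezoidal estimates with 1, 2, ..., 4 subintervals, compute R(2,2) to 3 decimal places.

R(0,0) (trapezoid, 1 panel, h=1.1000): 0.14343
R(1,0) (trapezoid, 2 panels, h=0.5500): 0.10816
R(2,0) (trapezoid, 4 panels, h=0.2750): 0.09848
R(1,1) = 0.10816 + (0.10816 − 0.14343)/3 = 0.09640
R(2,1) = 0.09848 + (0.09848 − 0.10816)/3 = 0.09525
R(2,2) = 0.09525 + (0.09525 − 0.09640)/15 = 0.09517

0.095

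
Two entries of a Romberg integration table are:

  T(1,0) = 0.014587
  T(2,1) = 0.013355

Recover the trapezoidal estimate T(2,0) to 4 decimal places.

From T(2,1) = (4·T(2,0) − T(1,0))/3, solve for T(2,0):
4·T(2,0) = 3·0.013355 + 0.014587 = 0.054652
T(2,0) = 0.013663

0.0137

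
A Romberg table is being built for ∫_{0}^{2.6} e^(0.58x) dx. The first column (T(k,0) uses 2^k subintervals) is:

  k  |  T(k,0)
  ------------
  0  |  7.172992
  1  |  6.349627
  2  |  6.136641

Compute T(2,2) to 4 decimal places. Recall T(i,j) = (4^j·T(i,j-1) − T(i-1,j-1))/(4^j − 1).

6.0650

Richardson extrapolation on the trapezoidal column (denominator 4−1=3):
T(1,1) = (4·6.349627 − 7.172992) / 3 = 6.075172
T(2,1) = (4·6.136641 − 6.349627) / 3 = 6.065646
T(2,2) = 6.065646 + (6.065646 − 6.075172)/15 = 6.065011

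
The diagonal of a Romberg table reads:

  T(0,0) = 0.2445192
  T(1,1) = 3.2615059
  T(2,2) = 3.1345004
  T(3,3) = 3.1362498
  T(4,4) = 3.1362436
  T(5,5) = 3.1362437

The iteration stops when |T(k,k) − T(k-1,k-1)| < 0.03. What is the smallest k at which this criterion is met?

k = 3

|T(1,1) − T(0,0)| = 3.0169867 ≥ 0.03
|T(2,2) − T(1,1)| = 0.1270055 ≥ 0.03
|T(3,3) − T(2,2)| = 0.0017494 < 0.03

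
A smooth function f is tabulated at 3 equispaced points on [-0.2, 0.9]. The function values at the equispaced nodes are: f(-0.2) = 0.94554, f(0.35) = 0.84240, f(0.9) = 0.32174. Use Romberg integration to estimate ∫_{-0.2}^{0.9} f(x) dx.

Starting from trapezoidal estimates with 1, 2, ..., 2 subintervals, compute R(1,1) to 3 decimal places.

R(0,0) (trapezoid, 1 panel, h=1.1000): 0.69700
R(1,0) (trapezoid, 2 panels, h=0.5500): 0.81182
R(1,1) = 0.81182 + (0.81182 − 0.69700)/3 = 0.85009

0.850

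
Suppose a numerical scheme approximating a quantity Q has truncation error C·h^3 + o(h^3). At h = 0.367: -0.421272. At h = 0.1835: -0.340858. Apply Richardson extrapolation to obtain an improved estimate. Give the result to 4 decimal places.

-0.3294

Extrapolated value = (8·A(h/2) − A(h)) / (8 − 1)
= (8·(-0.340858) − (-0.421272)) / 7
= -2.305592 / 7 = -0.329370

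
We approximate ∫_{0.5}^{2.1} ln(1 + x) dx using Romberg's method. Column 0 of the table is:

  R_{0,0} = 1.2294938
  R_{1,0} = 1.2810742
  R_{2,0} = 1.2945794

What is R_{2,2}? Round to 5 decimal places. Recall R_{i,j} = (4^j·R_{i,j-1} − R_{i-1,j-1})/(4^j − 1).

1.29914

R_{1,1} = 1.2810742 + (1.2810742 − 1.2294938)/3 = 1.2982677
R_{2,1} = (4·1.2945794 − 1.2810742) / 3 = 1.2990811
R_{2,2} = (16·1.2990811 − 1.2982677) / 15 = 1.2991353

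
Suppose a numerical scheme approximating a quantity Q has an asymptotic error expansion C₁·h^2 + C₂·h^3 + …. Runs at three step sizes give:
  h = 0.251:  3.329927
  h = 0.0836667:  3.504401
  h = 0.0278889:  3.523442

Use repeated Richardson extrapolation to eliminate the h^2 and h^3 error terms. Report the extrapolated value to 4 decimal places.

First eliminate the h^2 term (factor 3^2 = 9):
  B₁ = (9·3.504401 − 3.329927)/8 = 3.526210
  B₂ = (9·3.523442 − 3.504401)/8 = 3.525822
Then eliminate the h^3 term (factor 3^3 = 27):
  (27·3.525822 − 3.526210)/26 = 3.525807

3.5258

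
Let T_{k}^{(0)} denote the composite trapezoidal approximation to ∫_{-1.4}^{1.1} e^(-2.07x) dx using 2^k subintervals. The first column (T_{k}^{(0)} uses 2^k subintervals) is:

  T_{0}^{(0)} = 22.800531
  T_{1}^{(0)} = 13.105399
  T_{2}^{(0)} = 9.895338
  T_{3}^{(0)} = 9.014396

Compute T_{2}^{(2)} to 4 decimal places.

8.7554

T_{1}^{(1)} = (4·13.105399 − 22.800531) / 3 = 9.873688
T_{2}^{(1)} = 9.895338 + (9.895338 − 13.105399)/3 = 8.825318
T_{2}^{(2)} = 8.825318 + (8.825318 − 9.873688)/15 = 8.755427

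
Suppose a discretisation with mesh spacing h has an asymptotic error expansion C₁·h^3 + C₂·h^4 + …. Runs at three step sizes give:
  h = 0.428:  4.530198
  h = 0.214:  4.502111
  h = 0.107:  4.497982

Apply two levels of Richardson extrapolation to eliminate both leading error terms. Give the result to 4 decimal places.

First eliminate the h^3 term (factor 2^3 = 8):
  B₁ = (8·4.502111 − 4.530198)/7 = 4.498099
  B₂ = (8·4.497982 − 4.502111)/7 = 4.497392
Then eliminate the h^4 term (factor 2^4 = 16):
  (16·4.497392 − 4.498099)/15 = 4.497345

4.4973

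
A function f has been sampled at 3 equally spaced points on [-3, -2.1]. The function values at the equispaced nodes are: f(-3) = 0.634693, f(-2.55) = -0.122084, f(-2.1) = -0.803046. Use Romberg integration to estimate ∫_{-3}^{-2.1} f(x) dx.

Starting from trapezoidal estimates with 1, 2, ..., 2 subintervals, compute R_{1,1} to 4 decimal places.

R_{0,0} (trapezoid, 1 panel, h=0.9000): -0.075759
R_{1,0} (trapezoid, 2 panels, h=0.4500): -0.092817
R_{1,1} = -0.092817 + (-0.092817 − (-0.075759))/3 = -0.098503

-0.0985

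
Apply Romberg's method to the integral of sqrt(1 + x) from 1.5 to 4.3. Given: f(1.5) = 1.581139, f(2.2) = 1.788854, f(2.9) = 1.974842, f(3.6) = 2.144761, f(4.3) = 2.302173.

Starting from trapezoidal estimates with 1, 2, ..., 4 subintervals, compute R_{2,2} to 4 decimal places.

5.4991

R_{0,0} (trapezoid, 1 panel, h=2.8000): 5.436637
R_{1,0} (trapezoid, 2 panels, h=1.4000): 5.483097
R_{2,0} (trapezoid, 4 panels, h=0.7000): 5.495079
R_{1,1} = 5.483097 + (5.483097 − 5.436637)/3 = 5.498584
R_{2,1} = 5.495079 + (5.495079 − 5.483097)/3 = 5.499073
R_{2,2} = 5.499073 + (5.499073 − 5.498584)/15 = 5.499106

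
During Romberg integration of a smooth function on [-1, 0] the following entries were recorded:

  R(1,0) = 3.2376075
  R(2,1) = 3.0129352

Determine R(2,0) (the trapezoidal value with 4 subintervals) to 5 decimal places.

3.06910

From R(2,1) = (4·R(2,0) − R(1,0))/3, solve for R(2,0):
4·R(2,0) = 3·3.0129352 + 3.2376075 = 12.2764131
R(2,0) = 3.0691033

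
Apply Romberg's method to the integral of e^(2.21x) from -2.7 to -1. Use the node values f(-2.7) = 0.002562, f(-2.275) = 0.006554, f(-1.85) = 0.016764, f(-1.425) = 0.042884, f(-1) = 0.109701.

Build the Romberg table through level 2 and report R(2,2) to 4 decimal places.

0.0485

R(0,0) (trapezoid, 1 panel, h=1.7000): 0.095424
R(1,0) (trapezoid, 2 panels, h=0.8500): 0.061961
R(2,0) (trapezoid, 4 panels, h=0.4250): 0.051992
R(1,1) = 0.061961 + (0.061961 − 0.095424)/3 = 0.050807
R(2,1) = 0.051992 + (0.051992 − 0.061961)/3 = 0.048669
R(2,2) = 0.048669 + (0.048669 − 0.050807)/15 = 0.048526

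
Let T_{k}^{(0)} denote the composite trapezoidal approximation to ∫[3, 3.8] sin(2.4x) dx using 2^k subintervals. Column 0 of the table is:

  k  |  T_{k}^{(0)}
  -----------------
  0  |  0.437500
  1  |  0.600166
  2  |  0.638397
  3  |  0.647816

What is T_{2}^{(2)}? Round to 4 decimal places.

T_{1}^{(1)} = (4·0.600166 − 0.437500) / 3 = 0.654388
T_{2}^{(1)} = (4·0.638397 − 0.600166) / 3 = 0.651141
T_{2}^{(2)} = 0.651141 + (0.651141 − 0.654388)/15 = 0.650925

0.6509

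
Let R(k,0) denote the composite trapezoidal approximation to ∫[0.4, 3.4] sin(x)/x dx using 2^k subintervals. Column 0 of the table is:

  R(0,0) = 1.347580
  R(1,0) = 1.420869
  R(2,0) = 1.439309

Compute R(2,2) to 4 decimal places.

Richardson extrapolation on the trapezoidal column (denominator 4−1=3):
R(1,1) = (4·1.420869 − 1.347580) / 3 = 1.445299
R(2,1) = 1.439309 + (1.439309 − 1.420869)/3 = 1.445456
R(2,2) = 1.445456 + (1.445456 − 1.445299)/15 = 1.445466
(Column j=1 coincides with Simpson's rule on the same nodes.)

1.4455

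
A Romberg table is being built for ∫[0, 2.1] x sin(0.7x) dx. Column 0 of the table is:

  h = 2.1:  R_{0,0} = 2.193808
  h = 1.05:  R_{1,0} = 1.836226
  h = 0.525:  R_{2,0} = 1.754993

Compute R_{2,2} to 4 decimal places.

Richardson extrapolation on the trapezoidal column (denominator 4−1=3):
R_{1,1} = 1.836226 + (1.836226 − 2.193808)/3 = 1.717032
R_{2,1} = (4·1.754993 − 1.836226) / 3 = 1.727915
R_{2,2} = (16·1.727915 − 1.717032) / 15 = 1.728641

1.7286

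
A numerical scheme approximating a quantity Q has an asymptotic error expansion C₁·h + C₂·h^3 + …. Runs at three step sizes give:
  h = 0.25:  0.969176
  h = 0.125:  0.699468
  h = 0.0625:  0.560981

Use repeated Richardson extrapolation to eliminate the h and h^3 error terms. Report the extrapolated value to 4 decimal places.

First eliminate the h term (factor 2^1 = 2):
  B₁ = (2·0.699468 − 0.969176)/1 = 0.429760
  B₂ = (2·0.560981 − 0.699468)/1 = 0.422494
Then eliminate the h^3 term (factor 2^3 = 8):
  (8·0.422494 − 0.429760)/7 = 0.421456

0.4215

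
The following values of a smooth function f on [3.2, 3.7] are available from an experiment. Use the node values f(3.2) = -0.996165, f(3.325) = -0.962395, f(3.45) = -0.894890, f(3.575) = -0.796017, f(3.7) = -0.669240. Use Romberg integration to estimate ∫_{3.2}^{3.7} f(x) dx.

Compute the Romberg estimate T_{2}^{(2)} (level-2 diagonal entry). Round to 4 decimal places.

-0.4370

T_{0}^{(0)} (trapezoid, 1 panel, h=0.5000): -0.416351
T_{1}^{(0)} (trapezoid, 2 panels, h=0.2500): -0.431898
T_{2}^{(0)} (trapezoid, 4 panels, h=0.1250): -0.435751
T_{1}^{(1)} = -0.431898 + (-0.431898 − (-0.416351))/3 = -0.437080
T_{2}^{(1)} = -0.435751 + (-0.435751 − (-0.431898))/3 = -0.437035
T_{2}^{(2)} = -0.437035 + (-0.437035 − (-0.437080))/15 = -0.437032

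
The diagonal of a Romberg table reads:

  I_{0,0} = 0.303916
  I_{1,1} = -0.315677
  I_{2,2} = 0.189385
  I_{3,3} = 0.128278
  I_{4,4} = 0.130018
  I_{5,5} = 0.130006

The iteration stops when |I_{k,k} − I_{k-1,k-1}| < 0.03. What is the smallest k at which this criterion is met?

k = 4

|I_{1,1} − I_{0,0}| = 0.619593 ≥ 0.03
|I_{2,2} − I_{1,1}| = 0.505062 ≥ 0.03
|I_{3,3} − I_{2,2}| = 0.061107 ≥ 0.03
|I_{4,4} − I_{3,3}| = 0.001740 < 0.03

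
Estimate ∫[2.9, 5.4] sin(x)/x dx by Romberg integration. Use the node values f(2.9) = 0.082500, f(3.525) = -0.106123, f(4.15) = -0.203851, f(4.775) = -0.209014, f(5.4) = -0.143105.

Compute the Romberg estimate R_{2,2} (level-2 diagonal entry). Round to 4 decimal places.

-0.3599

R_{0,0} (trapezoid, 1 panel, h=2.5000): -0.075756
R_{1,0} (trapezoid, 2 panels, h=1.2500): -0.292692
R_{2,0} (trapezoid, 4 panels, h=0.6250): -0.343307
R_{1,1} = -0.292692 + (-0.292692 − (-0.075756))/3 = -0.365004
R_{2,1} = -0.343307 + (-0.343307 − (-0.292692))/3 = -0.360179
R_{2,2} = -0.360179 + (-0.360179 − (-0.365004))/15 = -0.359857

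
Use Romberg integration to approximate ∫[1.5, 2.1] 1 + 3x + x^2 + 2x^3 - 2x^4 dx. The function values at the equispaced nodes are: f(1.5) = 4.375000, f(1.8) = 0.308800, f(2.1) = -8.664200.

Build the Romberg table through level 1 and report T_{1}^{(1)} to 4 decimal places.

T_{0}^{(0)} (trapezoid, 1 panel, h=0.6000): -1.286760
T_{1}^{(0)} (trapezoid, 2 panels, h=0.3000): -0.550740
T_{1}^{(1)} = -0.550740 + (-0.550740 − (-1.286760))/3 = -0.305400

-0.3054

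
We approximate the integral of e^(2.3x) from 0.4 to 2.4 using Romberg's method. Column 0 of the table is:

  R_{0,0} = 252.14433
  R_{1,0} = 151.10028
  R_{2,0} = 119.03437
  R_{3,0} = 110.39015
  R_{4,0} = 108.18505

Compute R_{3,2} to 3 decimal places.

Richardson extrapolation on the trapezoidal column (denominator 4−1=3):
R_{2,1} = 119.03437 + (119.03437 − 151.10028)/3 = 108.34573
R_{3,1} = 110.39015 + (110.39015 − 119.03437)/3 = 107.50874
R_{3,2} = (16·107.50874 − 108.34573) / 15 = 107.45294

107.453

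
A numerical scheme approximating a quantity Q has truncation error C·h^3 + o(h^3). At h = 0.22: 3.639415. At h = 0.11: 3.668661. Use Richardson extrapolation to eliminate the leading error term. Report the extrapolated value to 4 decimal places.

The leading error scales as h^3; refining by a factor of 2 reduces it by 2^3 = 8.
Extrapolated value = (8·A(h/2) − A(h)) / (8 − 1)
= (8·3.668661 − 3.639415) / 7
= 25.709873 / 7 = 3.672839

3.6728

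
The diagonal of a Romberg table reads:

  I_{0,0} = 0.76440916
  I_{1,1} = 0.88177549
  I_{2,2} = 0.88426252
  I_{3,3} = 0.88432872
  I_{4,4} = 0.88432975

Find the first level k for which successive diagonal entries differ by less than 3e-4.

k = 3

|I_{1,1} − I_{0,0}| = 0.11736633 ≥ 3e-4
|I_{2,2} − I_{1,1}| = 0.00248703 ≥ 3e-4
|I_{3,3} − I_{2,2}| = 0.00006620 < 3e-4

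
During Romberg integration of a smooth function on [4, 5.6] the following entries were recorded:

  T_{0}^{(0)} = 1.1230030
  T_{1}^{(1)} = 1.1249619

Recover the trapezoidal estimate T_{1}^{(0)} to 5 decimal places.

From T_{1}^{(1)} = (4·T_{1}^{(0)} − T_{0}^{(0)})/3, solve for T_{1}^{(0)}:
4·T_{1}^{(0)} = 3·1.1249619 + 1.1230030 = 4.4978887
T_{1}^{(0)} = 1.1244722

1.12447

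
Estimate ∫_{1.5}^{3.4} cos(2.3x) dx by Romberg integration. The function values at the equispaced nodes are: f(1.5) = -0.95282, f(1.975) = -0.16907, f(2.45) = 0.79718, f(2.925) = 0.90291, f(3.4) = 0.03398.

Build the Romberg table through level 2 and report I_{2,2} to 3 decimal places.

I_{0,0} (trapezoid, 1 panel, h=1.9000): -0.87290
I_{1,0} (trapezoid, 2 panels, h=0.9500): 0.32087
I_{2,0} (trapezoid, 4 panels, h=0.4750): 0.50901
I_{1,1} = 0.32087 + (0.32087 − (-0.87290))/3 = 0.71879
I_{2,1} = 0.50901 + (0.50901 − 0.32087)/3 = 0.57172
I_{2,2} = 0.57172 + (0.57172 − 0.71879)/15 = 0.56192

0.562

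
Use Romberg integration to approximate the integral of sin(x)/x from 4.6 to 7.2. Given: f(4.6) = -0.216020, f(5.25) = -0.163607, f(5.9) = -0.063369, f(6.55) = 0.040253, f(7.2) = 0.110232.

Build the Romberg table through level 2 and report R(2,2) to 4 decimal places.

R(0,0) (trapezoid, 1 panel, h=2.6000): -0.137524
R(1,0) (trapezoid, 2 panels, h=1.3000): -0.151142
R(2,0) (trapezoid, 4 panels, h=0.6500): -0.155751
R(1,1) = -0.151142 + (-0.151142 − (-0.137524))/3 = -0.155681
R(2,1) = -0.155751 + (-0.155751 − (-0.151142))/3 = -0.157287
R(2,2) = -0.157287 + (-0.157287 − (-0.155681))/15 = -0.157394

-0.1574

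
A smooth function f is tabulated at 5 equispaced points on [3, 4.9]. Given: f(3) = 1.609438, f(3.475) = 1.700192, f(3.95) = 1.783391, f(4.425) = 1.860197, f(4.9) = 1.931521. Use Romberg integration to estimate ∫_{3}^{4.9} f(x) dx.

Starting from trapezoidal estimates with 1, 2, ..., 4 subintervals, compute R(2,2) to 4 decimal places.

R(0,0) (trapezoid, 1 panel, h=1.9000): 3.363911
R(1,0) (trapezoid, 2 panels, h=0.9500): 3.376177
R(2,0) (trapezoid, 4 panels, h=0.4750): 3.379273
R(1,1) = 3.376177 + (3.376177 − 3.363911)/3 = 3.380266
R(2,1) = 3.379273 + (3.379273 − 3.376177)/3 = 3.380305
R(2,2) = 3.380305 + (3.380305 − 3.380266)/15 = 3.380308

3.3803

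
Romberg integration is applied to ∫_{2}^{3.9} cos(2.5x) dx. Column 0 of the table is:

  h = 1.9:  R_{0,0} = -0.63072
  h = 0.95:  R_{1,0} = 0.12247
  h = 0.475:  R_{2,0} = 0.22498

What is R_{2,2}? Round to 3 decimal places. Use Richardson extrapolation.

R_{1,1} = (4·0.12247 − (-0.63072)) / 3 = 0.37353
R_{2,1} = 0.22498 + (0.22498 − 0.12247)/3 = 0.25915
R_{2,2} = (16·0.25915 − 0.37353) / 15 = 0.25152

0.252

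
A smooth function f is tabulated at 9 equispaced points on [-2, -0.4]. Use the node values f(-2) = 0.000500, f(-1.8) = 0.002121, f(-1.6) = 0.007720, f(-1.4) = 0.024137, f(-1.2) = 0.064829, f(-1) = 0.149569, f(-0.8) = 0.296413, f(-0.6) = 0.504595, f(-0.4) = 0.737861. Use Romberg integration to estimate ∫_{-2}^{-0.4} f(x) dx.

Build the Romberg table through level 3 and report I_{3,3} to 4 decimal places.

0.2800

I_{0,0} (trapezoid, 1 panel, h=1.6000): 0.590689
I_{1,0} (trapezoid, 2 panels, h=0.8000): 0.347208
I_{2,0} (trapezoid, 4 panels, h=0.4000): 0.295257
I_{3,0} (trapezoid, 8 panels, h=0.2000): 0.283713
I_{1,1} = 0.347208 + (0.347208 − 0.590689)/3 = 0.266048
I_{2,1} = 0.295257 + (0.295257 − 0.347208)/3 = 0.277940
I_{3,1} = 0.283713 + (0.283713 − 0.295257)/3 = 0.279865
I_{2,2} = 0.277940 + (0.277940 − 0.266048)/15 = 0.278733
I_{3,2} = 0.279865 + (0.279865 − 0.277940)/15 = 0.279993
I_{3,3} = 0.279993 + (0.279993 − 0.278733)/63 = 0.280013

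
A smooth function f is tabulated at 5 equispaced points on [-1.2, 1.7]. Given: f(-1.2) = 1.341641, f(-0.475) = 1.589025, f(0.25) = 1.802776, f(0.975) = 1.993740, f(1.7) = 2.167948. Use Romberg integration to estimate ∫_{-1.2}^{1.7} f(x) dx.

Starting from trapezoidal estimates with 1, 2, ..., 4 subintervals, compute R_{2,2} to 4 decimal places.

5.1829

R_{0,0} (trapezoid, 1 panel, h=2.9000): 5.088904
R_{1,0} (trapezoid, 2 panels, h=1.4500): 5.158477
R_{2,0} (trapezoid, 4 panels, h=0.7250): 5.176743
R_{1,1} = 5.158477 + (5.158477 − 5.088904)/3 = 5.181668
R_{2,1} = 5.176743 + (5.176743 − 5.158477)/3 = 5.182832
R_{2,2} = 5.182832 + (5.182832 − 5.181668)/15 = 5.182910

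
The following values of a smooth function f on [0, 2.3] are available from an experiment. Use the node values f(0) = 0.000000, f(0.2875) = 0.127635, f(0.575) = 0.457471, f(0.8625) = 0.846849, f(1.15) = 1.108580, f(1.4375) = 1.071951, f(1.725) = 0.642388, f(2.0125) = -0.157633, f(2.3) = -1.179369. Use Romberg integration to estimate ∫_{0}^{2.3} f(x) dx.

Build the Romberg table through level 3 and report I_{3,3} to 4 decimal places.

1.0339

I_{0,0} (trapezoid, 1 panel, h=2.3000): -1.356274
I_{1,0} (trapezoid, 2 panels, h=1.1500): 0.596730
I_{2,0} (trapezoid, 4 panels, h=0.5750): 0.930784
I_{3,0} (trapezoid, 8 panels, h=0.2875): 1.008422
I_{1,1} = 0.596730 + (0.596730 − (-1.356274))/3 = 1.247731
I_{2,1} = 0.930784 + (0.930784 − 0.596730)/3 = 1.042135
I_{3,1} = 1.008422 + (1.008422 − 0.930784)/3 = 1.034301
I_{2,2} = 1.042135 + (1.042135 − 1.247731)/15 = 1.028429
I_{3,2} = 1.034301 + (1.034301 − 1.042135)/15 = 1.033779
I_{3,3} = 1.033779 + (1.033779 − 1.028429)/63 = 1.033864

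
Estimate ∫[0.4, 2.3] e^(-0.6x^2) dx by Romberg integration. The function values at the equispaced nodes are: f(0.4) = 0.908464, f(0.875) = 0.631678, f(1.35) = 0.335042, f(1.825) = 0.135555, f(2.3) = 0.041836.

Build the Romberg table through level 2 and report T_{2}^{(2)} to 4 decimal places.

T_{0}^{(0)} (trapezoid, 1 panel, h=1.9000): 0.902785
T_{1}^{(0)} (trapezoid, 2 panels, h=0.9500): 0.769682
T_{2}^{(0)} (trapezoid, 4 panels, h=0.4750): 0.749277
T_{1}^{(1)} = 0.769682 + (0.769682 − 0.902785)/3 = 0.725314
T_{2}^{(1)} = 0.749277 + (0.749277 − 0.769682)/3 = 0.742475
T_{2}^{(2)} = 0.742475 + (0.742475 − 0.725314)/15 = 0.743619

0.7436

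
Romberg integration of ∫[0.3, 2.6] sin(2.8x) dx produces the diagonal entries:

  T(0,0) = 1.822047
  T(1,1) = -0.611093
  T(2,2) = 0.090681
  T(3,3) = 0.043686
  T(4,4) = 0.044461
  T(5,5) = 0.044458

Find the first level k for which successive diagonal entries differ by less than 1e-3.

k = 4

|T(1,1) − T(0,0)| = 2.433140 ≥ 1e-3
|T(2,2) − T(1,1)| = 0.701774 ≥ 1e-3
|T(3,3) − T(2,2)| = 0.046995 ≥ 1e-3
|T(4,4) − T(3,3)| = 0.000775 < 1e-3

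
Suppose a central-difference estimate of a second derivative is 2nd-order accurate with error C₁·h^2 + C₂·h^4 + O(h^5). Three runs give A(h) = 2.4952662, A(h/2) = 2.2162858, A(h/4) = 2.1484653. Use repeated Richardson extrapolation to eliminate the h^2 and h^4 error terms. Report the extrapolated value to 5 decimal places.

2.12603

First eliminate the h^2 term (factor 2^2 = 4):
  B₁ = (4·2.2162858 − 2.4952662)/3 = 2.1232923
  B₂ = (4·2.1484653 − 2.2162858)/3 = 2.1258585
Then eliminate the h^4 term (factor 2^4 = 16):
  (16·2.1258585 − 2.1232923)/15 = 2.1260296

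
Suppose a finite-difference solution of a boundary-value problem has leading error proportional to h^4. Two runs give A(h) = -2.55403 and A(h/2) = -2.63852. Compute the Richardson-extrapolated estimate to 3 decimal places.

-2.644

Extrapolated value = (16·A(h/2) − A(h)) / (16 − 1)
= (16·(-2.63852) − (-2.55403)) / 15
= -39.66229 / 15 = -2.64415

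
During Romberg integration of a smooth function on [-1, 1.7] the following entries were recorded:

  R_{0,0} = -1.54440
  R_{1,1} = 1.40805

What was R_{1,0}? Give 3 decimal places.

0.670

From R_{1,1} = (4·R_{1,0} − R_{0,0})/3, solve for R_{1,0}:
4·R_{1,0} = 3·1.40805 + (-1.54440) = 2.67975
R_{1,0} = 0.66994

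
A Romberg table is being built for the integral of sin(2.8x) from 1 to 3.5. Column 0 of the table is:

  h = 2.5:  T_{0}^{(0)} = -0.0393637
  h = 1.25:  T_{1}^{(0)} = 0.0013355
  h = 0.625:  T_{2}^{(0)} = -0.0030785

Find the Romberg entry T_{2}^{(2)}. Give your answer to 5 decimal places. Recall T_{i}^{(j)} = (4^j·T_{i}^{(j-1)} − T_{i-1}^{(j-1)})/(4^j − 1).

-0.00585

T_{1}^{(1)} = (4·0.0013355 − (-0.0393637)) / 3 = 0.0149019
T_{2}^{(1)} = -0.0030785 + (-0.0030785 − 0.0013355)/3 = -0.0045498
T_{2}^{(2)} = -0.0045498 + (-0.0045498 − 0.0149019)/15 = -0.0058466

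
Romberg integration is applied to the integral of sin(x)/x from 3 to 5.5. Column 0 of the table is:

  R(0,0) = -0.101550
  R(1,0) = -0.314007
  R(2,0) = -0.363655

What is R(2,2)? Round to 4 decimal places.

Richardson extrapolation on the trapezoidal column (denominator 4−1=3):
R(1,1) = -0.314007 + (-0.314007 − (-0.101550))/3 = -0.384826
R(2,1) = -0.363655 + (-0.363655 − (-0.314007))/3 = -0.380204
R(2,2) = -0.380204 + (-0.380204 − (-0.384826))/15 = -0.379896

-0.3799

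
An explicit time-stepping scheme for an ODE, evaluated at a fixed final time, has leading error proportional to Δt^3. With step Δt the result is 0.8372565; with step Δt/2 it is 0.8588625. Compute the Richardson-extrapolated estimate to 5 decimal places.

0.86195

Extrapolated value = (8·A(Δt/2) − A(Δt)) / (8 − 1)
= (8·0.8588625 − 0.8372565) / 7
= 6.0336435 / 7 = 0.8619491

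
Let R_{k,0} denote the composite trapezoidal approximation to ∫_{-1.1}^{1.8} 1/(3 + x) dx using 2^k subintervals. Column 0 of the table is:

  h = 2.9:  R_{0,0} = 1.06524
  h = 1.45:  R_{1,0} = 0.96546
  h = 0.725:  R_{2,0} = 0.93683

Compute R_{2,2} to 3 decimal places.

Richardson extrapolation on the trapezoidal column (denominator 4−1=3):
R_{1,1} = (4·0.96546 − 1.06524) / 3 = 0.93220
R_{2,1} = 0.93683 + (0.93683 − 0.96546)/3 = 0.92729
R_{2,2} = (16·0.92729 − 0.93220) / 15 = 0.92696
(Column j=1 coincides with Simpson's rule on the same nodes.)

0.927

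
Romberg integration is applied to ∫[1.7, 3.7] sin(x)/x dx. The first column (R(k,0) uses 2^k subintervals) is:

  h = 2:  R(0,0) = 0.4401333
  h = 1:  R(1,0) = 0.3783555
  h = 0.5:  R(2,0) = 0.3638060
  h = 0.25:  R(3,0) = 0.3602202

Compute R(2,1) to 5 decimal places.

0.35896

R(2,1) = (4·0.3638060 − 0.3783555) / 3 = 0.3589562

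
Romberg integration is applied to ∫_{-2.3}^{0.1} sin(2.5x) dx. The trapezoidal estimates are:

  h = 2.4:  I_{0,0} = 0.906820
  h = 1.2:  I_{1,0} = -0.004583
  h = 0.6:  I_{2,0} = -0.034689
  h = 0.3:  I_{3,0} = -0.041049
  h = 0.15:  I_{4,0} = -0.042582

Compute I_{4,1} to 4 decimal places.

Richardson extrapolation on the trapezoidal column (denominator 4−1=3):
I_{4,1} = (4·(-0.042582) − (-0.041049)) / 3 = -0.043093
(Column j=1 coincides with Simpson's rule on the same nodes.)

-0.0431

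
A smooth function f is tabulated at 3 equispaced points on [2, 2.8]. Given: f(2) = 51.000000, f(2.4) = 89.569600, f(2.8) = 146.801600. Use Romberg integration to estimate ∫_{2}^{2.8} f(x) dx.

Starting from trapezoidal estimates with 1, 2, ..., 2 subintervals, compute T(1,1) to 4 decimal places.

74.1440

T(0,0) (trapezoid, 1 panel, h=0.8000): 79.120640
T(1,0) (trapezoid, 2 panels, h=0.4000): 75.388160
T(1,1) = 75.388160 + (75.388160 − 79.120640)/3 = 74.144000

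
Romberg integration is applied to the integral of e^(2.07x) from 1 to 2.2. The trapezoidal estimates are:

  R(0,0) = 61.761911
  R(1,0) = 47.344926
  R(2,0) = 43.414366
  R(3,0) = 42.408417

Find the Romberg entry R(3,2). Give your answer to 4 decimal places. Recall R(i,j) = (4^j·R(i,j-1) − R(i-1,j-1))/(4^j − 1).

R(2,1) = 43.414366 + (43.414366 − 47.344926)/3 = 42.104179
R(3,1) = 42.408417 + (42.408417 − 43.414366)/3 = 42.073101
R(3,2) = 42.073101 + (42.073101 − 42.104179)/15 = 42.071029

42.0710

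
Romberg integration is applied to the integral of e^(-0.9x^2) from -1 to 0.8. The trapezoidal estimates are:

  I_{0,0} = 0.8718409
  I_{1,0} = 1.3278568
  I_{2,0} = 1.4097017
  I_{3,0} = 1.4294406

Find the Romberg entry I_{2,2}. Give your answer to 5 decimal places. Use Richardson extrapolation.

Richardson extrapolation on the trapezoidal column (denominator 4−1=3):
I_{1,1} = 1.3278568 + (1.3278568 − 0.8718409)/3 = 1.4798621
I_{2,1} = (4·1.4097017 − 1.3278568) / 3 = 1.4369833
I_{2,2} = (16·1.4369833 − 1.4798621) / 15 = 1.4341247

1.43412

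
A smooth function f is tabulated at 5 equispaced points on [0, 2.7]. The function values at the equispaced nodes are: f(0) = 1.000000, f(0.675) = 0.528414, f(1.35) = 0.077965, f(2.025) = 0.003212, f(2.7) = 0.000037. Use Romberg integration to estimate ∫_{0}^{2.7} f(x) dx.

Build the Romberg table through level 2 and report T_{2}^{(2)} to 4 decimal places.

T_{0}^{(0)} (trapezoid, 1 panel, h=2.7000): 1.350050
T_{1}^{(0)} (trapezoid, 2 panels, h=1.3500): 0.780278
T_{2}^{(0)} (trapezoid, 4 panels, h=0.6750): 0.748986
T_{1}^{(1)} = 0.780278 + (0.780278 − 1.350050)/3 = 0.590354
T_{2}^{(1)} = 0.748986 + (0.748986 − 0.780278)/3 = 0.738555
T_{2}^{(2)} = 0.738555 + (0.738555 − 0.590354)/15 = 0.748435

0.7484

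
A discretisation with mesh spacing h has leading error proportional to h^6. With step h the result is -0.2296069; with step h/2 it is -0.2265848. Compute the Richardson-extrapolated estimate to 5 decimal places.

The leading error scales as h^6; refining by a factor of 2 reduces it by 2^6 = 64.
Extrapolated value = (64·A(h/2) − A(h)) / (64 − 1)
= (64·(-0.2265848) − (-0.2296069)) / 63
= -14.2718203 / 63 = -0.2265368

-0.22654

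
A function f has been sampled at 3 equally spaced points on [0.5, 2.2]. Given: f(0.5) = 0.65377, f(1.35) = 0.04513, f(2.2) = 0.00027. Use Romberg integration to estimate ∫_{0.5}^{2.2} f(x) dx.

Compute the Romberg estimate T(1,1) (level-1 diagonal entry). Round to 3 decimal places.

T(0,0) (trapezoid, 1 panel, h=1.7000): 0.55593
T(1,0) (trapezoid, 2 panels, h=0.8500): 0.31633
T(1,1) = 0.31633 + (0.31633 − 0.55593)/3 = 0.23646

0.236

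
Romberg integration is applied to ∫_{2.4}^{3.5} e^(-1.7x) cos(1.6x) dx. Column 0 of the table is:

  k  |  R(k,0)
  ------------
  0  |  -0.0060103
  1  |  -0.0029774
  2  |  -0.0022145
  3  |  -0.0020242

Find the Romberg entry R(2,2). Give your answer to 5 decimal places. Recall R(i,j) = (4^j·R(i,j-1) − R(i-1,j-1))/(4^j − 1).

Richardson extrapolation on the trapezoidal column (denominator 4−1=3):
R(1,1) = -0.0029774 + (-0.0029774 − (-0.0060103))/3 = -0.0019664
R(2,1) = (4·(-0.0022145) − (-0.0029774)) / 3 = -0.0019602
R(2,2) = -0.0019602 + (-0.0019602 − (-0.0019664))/15 = -0.0019598

-0.00196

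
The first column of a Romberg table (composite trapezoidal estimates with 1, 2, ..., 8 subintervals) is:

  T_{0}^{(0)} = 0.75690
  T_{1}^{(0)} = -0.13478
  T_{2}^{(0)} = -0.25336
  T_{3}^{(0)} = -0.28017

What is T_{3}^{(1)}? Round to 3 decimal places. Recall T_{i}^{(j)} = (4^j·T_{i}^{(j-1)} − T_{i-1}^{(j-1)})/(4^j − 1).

Richardson extrapolation on the trapezoidal column (denominator 4−1=3):
T_{3}^{(1)} = (4·(-0.28017) − (-0.25336)) / 3 = -0.28911

-0.289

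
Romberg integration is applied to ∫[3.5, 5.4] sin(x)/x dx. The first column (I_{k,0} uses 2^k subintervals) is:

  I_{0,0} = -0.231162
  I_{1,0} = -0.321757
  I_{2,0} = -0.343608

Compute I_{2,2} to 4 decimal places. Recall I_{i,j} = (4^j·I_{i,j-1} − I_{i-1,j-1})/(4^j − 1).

-0.3508

I_{1,1} = (4·(-0.321757) − (-0.231162)) / 3 = -0.351955
I_{2,1} = (4·(-0.343608) − (-0.321757)) / 3 = -0.350892
I_{2,2} = (16·(-0.350892) − (-0.351955)) / 15 = -0.350821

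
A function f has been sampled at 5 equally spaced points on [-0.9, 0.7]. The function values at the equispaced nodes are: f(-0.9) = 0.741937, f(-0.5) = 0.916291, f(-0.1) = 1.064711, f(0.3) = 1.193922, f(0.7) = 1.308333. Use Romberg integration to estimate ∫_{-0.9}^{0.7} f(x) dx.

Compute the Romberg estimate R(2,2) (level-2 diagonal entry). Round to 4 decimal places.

1.6828

R(0,0) (trapezoid, 1 panel, h=1.6000): 1.640216
R(1,0) (trapezoid, 2 panels, h=0.8000): 1.671877
R(2,0) (trapezoid, 4 panels, h=0.4000): 1.680024
R(1,1) = 1.671877 + (1.671877 − 1.640216)/3 = 1.682431
R(2,1) = 1.680024 + (1.680024 − 1.671877)/3 = 1.682740
R(2,2) = 1.682740 + (1.682740 − 1.682431)/15 = 1.682761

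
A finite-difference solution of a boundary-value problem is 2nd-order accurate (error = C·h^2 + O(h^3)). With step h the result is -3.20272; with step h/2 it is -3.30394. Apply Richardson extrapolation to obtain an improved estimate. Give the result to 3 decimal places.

-3.338

The leading error scales as h^2; refining by a factor of 2 reduces it by 2^2 = 4.
Extrapolated value = (4·A(h/2) − A(h)) / (4 − 1)
= (4·(-3.30394) − (-3.20272)) / 3
= -10.01304 / 3 = -3.33768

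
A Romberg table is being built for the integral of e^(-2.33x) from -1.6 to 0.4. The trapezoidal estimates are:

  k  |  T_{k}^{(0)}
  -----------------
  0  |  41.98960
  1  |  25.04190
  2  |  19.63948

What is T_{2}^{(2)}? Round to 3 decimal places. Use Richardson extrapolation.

Richardson extrapolation on the trapezoidal column (denominator 4−1=3):
T_{1}^{(1)} = 25.04190 + (25.04190 − 41.98960)/3 = 19.39267
T_{2}^{(1)} = (4·19.63948 − 25.04190) / 3 = 17.83867
T_{2}^{(2)} = (16·17.83867 − 19.39267) / 15 = 17.73507

17.735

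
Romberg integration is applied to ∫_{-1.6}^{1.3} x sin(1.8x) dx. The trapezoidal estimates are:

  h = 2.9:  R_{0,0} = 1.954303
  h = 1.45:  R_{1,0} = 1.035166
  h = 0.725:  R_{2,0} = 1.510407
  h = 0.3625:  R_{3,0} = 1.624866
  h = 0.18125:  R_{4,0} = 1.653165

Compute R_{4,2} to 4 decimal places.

1.6626

Richardson extrapolation on the trapezoidal column (denominator 4−1=3):
R_{3,1} = (4·1.624866 − 1.510407) / 3 = 1.663019
R_{4,1} = (4·1.653165 − 1.624866) / 3 = 1.662598
R_{4,2} = 1.662598 + (1.662598 − 1.663019)/15 = 1.662570
(Column j=1 coincides with Simpson's rule on the same nodes.)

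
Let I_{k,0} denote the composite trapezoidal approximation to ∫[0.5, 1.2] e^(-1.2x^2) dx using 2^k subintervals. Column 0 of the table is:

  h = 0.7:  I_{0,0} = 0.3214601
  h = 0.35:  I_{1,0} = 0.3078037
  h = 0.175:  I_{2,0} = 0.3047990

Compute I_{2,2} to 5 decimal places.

I_{1,1} = 0.3078037 + (0.3078037 − 0.3214601)/3 = 0.3032516
I_{2,1} = (4·0.3047990 − 0.3078037) / 3 = 0.3037974
I_{2,2} = 0.3037974 + (0.3037974 − 0.3032516)/15 = 0.3038338
(Column j=1 coincides with Simpson's rule on the same nodes.)

0.30383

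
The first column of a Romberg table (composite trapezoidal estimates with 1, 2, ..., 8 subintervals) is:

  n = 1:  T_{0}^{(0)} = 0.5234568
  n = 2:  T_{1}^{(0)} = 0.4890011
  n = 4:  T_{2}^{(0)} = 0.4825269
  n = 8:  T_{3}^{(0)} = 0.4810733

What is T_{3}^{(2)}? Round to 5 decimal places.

0.48060

Richardson extrapolation on the trapezoidal column (denominator 4−1=3):
T_{2}^{(1)} = 0.4825269 + (0.4825269 − 0.4890011)/3 = 0.4803688
T_{3}^{(1)} = (4·0.4810733 − 0.4825269) / 3 = 0.4805888
T_{3}^{(2)} = 0.4805888 + (0.4805888 − 0.4803688)/15 = 0.4806035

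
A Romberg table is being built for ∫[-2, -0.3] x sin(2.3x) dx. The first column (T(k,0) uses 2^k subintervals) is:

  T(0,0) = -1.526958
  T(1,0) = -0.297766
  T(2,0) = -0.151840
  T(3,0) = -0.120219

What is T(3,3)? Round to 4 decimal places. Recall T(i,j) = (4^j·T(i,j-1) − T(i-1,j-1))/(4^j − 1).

-0.1100

Richardson extrapolation on the trapezoidal column (denominator 4−1=3):
T(1,1) = -0.297766 + (-0.297766 − (-1.526958))/3 = 0.111965
T(2,1) = -0.151840 + (-0.151840 − (-0.297766))/3 = -0.103198
T(3,1) = -0.120219 + (-0.120219 − (-0.151840))/3 = -0.109679
T(2,2) = -0.103198 + (-0.103198 − 0.111965)/15 = -0.117542
T(3,2) = (16·(-0.109679) − (-0.103198)) / 15 = -0.110111
T(3,3) = -0.110111 + (-0.110111 − (-0.117542))/63 = -0.109993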